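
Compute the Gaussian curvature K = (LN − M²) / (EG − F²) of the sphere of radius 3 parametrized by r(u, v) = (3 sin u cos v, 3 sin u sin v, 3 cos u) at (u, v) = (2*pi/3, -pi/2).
K = 1/9

Coefficients of the first fundamental form: E = 9, F = 0, G = 9*sin(u)^2.
Coefficients of the second fundamental form: L = -3*sin(u)/Abs(sin(u)), M = 0, N = -3*sin(u)^3/Abs(sin(u)).
Assemble K = (LN − M²)/(EG − F²) = 1/9. At (u, v) = (2*pi/3, -pi/2): K = 1/9.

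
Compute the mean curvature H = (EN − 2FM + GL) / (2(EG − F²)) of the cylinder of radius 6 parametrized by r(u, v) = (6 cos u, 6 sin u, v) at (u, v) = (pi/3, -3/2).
H = -1/12

With E = 36, F = 0, G = 1, L = -6, M = 0, N = 0, assemble
  H = (EN − 2FM + GL) / (2(EG − F²)) = -1/12.
At (u, v) = (pi/3, -3/2): H = -1/12.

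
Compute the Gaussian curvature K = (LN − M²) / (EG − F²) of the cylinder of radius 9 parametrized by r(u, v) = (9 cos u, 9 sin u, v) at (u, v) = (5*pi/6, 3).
K = 0

Coefficients of the first fundamental form: E = 81, F = 0, G = 1.
Coefficients of the second fundamental form: L = -9, M = 0, N = 0.
Assemble K = (LN − M²)/(EG − F²) = 0. At (u, v) = (5*pi/6, 3): K = 0.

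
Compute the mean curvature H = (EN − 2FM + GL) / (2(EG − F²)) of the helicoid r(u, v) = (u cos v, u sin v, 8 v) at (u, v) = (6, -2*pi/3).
H = 0

With E = 1, F = 0, G = u^2 + 64, L = 0, M = -8/sqrt(u^2 + 64), N = 0, assemble
  H = (EN − 2FM + GL) / (2(EG − F²)) = 0.
At (u, v) = (6, -2*pi/3): H = 0.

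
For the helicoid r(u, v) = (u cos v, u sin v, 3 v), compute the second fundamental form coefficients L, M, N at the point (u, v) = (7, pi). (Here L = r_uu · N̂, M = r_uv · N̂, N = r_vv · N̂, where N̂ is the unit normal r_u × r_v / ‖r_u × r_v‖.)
L = 0;  M = -3*sqrt(58)/58;  N = 0

Compute the unit normal N̂(u, v) = (3*sin(v)/sqrt(u^2 + 9), -3*cos(v)/sqrt(u^2 + 9), u/sqrt(u^2 + 9)), and the second partials r_uu, r_uv, r_vv. Take dot products:
  L(u, v) = r_uu · N̂ = 0,
  M(u, v) = r_uv · N̂ = -3/sqrt(u^2 + 9),
  N(u, v) = r_vv · N̂ = 0.
Evaluating at (u, v) = (7, pi):
  L = 0, M = -3*sqrt(58)/58, N = 0.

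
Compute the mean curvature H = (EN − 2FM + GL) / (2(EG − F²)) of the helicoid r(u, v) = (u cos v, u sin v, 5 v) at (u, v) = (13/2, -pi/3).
H = 0

With E = 1, F = 0, G = u^2 + 25, L = 0, M = -5/sqrt(u^2 + 25), N = 0, assemble
  H = (EN − 2FM + GL) / (2(EG − F²)) = 0.
At (u, v) = (13/2, -pi/3): H = 0.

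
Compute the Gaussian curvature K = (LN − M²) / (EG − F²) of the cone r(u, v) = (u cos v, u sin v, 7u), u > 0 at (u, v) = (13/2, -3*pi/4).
K = 0

Coefficients of the first fundamental form: E = 50, F = 0, G = u^2.
Coefficients of the second fundamental form: L = 0, M = 0, N = 7*sqrt(2)*u^2/(10*Abs(u)).
Assemble K = (LN − M²)/(EG − F²) = 0. At (u, v) = (13/2, -3*pi/4): K = 0.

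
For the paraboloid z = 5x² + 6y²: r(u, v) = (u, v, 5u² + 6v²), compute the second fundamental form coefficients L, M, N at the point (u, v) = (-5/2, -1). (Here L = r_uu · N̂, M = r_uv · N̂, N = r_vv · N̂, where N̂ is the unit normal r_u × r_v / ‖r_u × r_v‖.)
L = sqrt(770)/77;  M = 0;  N = 6*sqrt(770)/385

Compute the unit normal N̂(u, v) = (-10*u/sqrt(100*u^2 + 144*v^2 + 1), -12*v/sqrt(100*u^2 + 144*v^2 + 1), 1/sqrt(100*u^2 + 144*v^2 + 1)), and the second partials r_uu, r_uv, r_vv. Take dot products:
  L(u, v) = r_uu · N̂ = 10/sqrt(100*u^2 + 144*v^2 + 1),
  M(u, v) = r_uv · N̂ = 0,
  N(u, v) = r_vv · N̂ = 12/sqrt(100*u^2 + 144*v^2 + 1).
Evaluating at (u, v) = (-5/2, -1):
  L = sqrt(770)/77, M = 0, N = 6*sqrt(770)/385.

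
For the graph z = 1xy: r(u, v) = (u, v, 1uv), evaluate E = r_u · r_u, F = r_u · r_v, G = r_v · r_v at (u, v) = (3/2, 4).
E = 17;  F = 6;  G = 13/4

Partials: r_u = (1, 0, v), r_v = (0, 1, u). As functions of (u, v):
  E = r_u · r_u = v^2 + 1,
  F = r_u · r_v = u*v,
  G = r_v · r_v = u^2 + 1.
Evaluating at (u, v) = (3/2, 4): E = 17, F = 6, G = 13/4.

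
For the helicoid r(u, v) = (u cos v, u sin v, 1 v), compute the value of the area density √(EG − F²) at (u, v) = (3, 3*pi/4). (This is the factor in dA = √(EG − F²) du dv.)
√(EG − F²)|_{(3, 3*pi/4)} = sqrt(10)

E = 1, F = 0, G = u^2 + 1, so EG − F² = u^2 + 1. Taking the positive square root: √(EG − F²) = sqrt(u^2 + 1). At (u, v) = (3, 3*pi/4): sqrt(10).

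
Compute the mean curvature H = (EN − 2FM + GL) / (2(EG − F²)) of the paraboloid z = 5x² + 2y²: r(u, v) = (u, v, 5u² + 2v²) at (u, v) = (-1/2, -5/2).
H = 557*sqrt(14)/5292

With E = 100*u^2 + 1, F = 40*u*v, G = 16*v^2 + 1, L = 10/sqrt(100*u^2 + 16*v^2 + 1), M = 0, N = 4/sqrt(100*u^2 + 16*v^2 + 1), assemble
  H = (EN − 2FM + GL) / (2(EG − F²)) = (200*u^2 + 80*v^2 + 7)/(100*u^2 + 16*v^2 + 1)^(3/2).
At (u, v) = (-1/2, -5/2): H = 557*sqrt(14)/5292.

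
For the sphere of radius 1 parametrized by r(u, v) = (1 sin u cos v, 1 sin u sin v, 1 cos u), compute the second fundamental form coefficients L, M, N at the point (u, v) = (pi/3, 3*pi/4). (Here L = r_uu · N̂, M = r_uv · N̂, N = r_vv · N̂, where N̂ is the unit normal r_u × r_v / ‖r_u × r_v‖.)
L = -1;  M = 0;  N = -3/4

Compute the unit normal N̂(u, v) = (sin(u)^2*cos(v)/Abs(sin(u)), sin(u)^2*sin(v)/Abs(sin(u)), sin(2*u)/(2*Abs(sin(u)))), and the second partials r_uu, r_uv, r_vv. Take dot products:
  L(u, v) = r_uu · N̂ = -sin(u)/Abs(sin(u)),
  M(u, v) = r_uv · N̂ = 0,
  N(u, v) = r_vv · N̂ = -sin(u)^3/Abs(sin(u)).
Evaluating at (u, v) = (pi/3, 3*pi/4):
  L = -1, M = 0, N = -3/4.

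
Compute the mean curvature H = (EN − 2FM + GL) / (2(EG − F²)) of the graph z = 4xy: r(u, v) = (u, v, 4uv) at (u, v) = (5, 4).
H = -1280*sqrt(73)/143883

With E = 16*v^2 + 1, F = 16*u*v, G = 16*u^2 + 1, L = 0, M = 4/sqrt(16*u^2 + 16*v^2 + 1), N = 0, assemble
  H = (EN − 2FM + GL) / (2(EG − F²)) = -64*u*v/(16*u^2 + 16*v^2 + 1)^(3/2).
At (u, v) = (5, 4): H = -1280*sqrt(73)/143883.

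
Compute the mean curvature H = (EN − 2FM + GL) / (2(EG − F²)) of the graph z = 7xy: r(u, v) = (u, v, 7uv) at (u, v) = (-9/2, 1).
H = 12348*sqrt(4169)/17380561

With E = 49*v^2 + 1, F = 49*u*v, G = 49*u^2 + 1, L = 0, M = 7/sqrt(49*u^2 + 49*v^2 + 1), N = 0, assemble
  H = (EN − 2FM + GL) / (2(EG − F²)) = -343*u*v/(49*u^2 + 49*v^2 + 1)^(3/2).
At (u, v) = (-9/2, 1): H = 12348*sqrt(4169)/17380561.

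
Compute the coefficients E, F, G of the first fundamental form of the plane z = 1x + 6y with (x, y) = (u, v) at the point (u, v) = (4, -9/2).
E = 2;  F = 6;  G = 37

Partials: r_u = (1, 0, 1), r_v = (0, 1, 6). As functions of (u, v):
  E = r_u · r_u = 2,
  F = r_u · r_v = 6,
  G = r_v · r_v = 37.
Evaluating at (u, v) = (4, -9/2): E = 2, F = 6, G = 37.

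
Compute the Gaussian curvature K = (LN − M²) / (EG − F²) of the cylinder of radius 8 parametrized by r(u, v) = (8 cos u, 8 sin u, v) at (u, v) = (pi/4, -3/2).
K = 0

Coefficients of the first fundamental form: E = 64, F = 0, G = 1.
Coefficients of the second fundamental form: L = -8, M = 0, N = 0.
Assemble K = (LN − M²)/(EG − F²) = 0. At (u, v) = (pi/4, -3/2): K = 0.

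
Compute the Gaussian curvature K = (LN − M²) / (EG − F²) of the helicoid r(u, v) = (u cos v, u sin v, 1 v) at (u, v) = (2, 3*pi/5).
K = -1/25

Coefficients of the first fundamental form: E = 1, F = 0, G = u^2 + 1.
Coefficients of the second fundamental form: L = 0, M = -1/sqrt(u^2 + 1), N = 0.
Assemble K = (LN − M²)/(EG − F²) = -1/(u^2 + 1)^2. At (u, v) = (2, 3*pi/5): K = -1/25.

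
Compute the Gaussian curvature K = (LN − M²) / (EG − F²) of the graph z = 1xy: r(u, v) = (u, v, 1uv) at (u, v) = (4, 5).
K = -1/1764

Coefficients of the first fundamental form: E = v^2 + 1, F = u*v, G = u^2 + 1.
Coefficients of the second fundamental form: L = 0, M = 1/sqrt(u^2 + v^2 + 1), N = 0.
Assemble K = (LN − M²)/(EG − F²) = 1/((u^2*v^2 - (u^2 + 1)*(v^2 + 1))*(u^2 + v^2 + 1)). At (u, v) = (4, 5): K = -1/1764.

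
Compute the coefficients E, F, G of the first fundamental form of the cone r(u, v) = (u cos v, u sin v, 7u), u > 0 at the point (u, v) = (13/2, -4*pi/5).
E = 50;  F = 0;  G = 169/4

Partials: r_u = (cos(v), sin(v), 7), r_v = (-u*sin(v), u*cos(v), 0). As functions of (u, v):
  E = r_u · r_u = 50,
  F = r_u · r_v = 0,
  G = r_v · r_v = u^2.
Evaluating at (u, v) = (13/2, -4*pi/5): E = 50, F = 0, G = 169/4.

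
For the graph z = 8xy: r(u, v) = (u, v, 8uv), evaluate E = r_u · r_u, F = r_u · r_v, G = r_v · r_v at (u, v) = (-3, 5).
E = 1601;  F = -960;  G = 577

Partials: r_u = (1, 0, 8*v), r_v = (0, 1, 8*u). As functions of (u, v):
  E = r_u · r_u = 64*v^2 + 1,
  F = r_u · r_v = 64*u*v,
  G = r_v · r_v = 64*u^2 + 1.
Evaluating at (u, v) = (-3, 5): E = 1601, F = -960, G = 577.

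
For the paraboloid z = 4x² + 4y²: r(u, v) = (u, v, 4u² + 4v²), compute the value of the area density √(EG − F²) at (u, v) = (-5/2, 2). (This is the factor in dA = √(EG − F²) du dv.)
√(EG − F²)|_{(-5/2, 2)} = 3*sqrt(73)

E = 64*u^2 + 1, F = 64*u*v, G = 64*v^2 + 1, so EG − F² = 64*u^2 + 64*v^2 + 1. Taking the positive square root: √(EG − F²) = sqrt(64*u^2 + 64*v^2 + 1). At (u, v) = (-5/2, 2): 3*sqrt(73).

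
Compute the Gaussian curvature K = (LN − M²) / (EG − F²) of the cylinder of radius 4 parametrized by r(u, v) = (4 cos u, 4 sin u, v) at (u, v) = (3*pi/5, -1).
K = 0

Coefficients of the first fundamental form: E = 16, F = 0, G = 1.
Coefficients of the second fundamental form: L = -4, M = 0, N = 0.
Assemble K = (LN − M²)/(EG − F²) = 0. At (u, v) = (3*pi/5, -1): K = 0.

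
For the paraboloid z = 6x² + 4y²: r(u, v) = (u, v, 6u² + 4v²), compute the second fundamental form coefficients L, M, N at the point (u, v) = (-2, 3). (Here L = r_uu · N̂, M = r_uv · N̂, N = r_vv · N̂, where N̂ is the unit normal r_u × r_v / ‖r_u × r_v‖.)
L = 12*sqrt(1153)/1153;  M = 0;  N = 8*sqrt(1153)/1153

Compute the unit normal N̂(u, v) = (-12*u/sqrt(144*u^2 + 64*v^2 + 1), -8*v/sqrt(144*u^2 + 64*v^2 + 1), 1/sqrt(144*u^2 + 64*v^2 + 1)), and the second partials r_uu, r_uv, r_vv. Take dot products:
  L(u, v) = r_uu · N̂ = 12/sqrt(144*u^2 + 64*v^2 + 1),
  M(u, v) = r_uv · N̂ = 0,
  N(u, v) = r_vv · N̂ = 8/sqrt(144*u^2 + 64*v^2 + 1).
Evaluating at (u, v) = (-2, 3):
  L = 12*sqrt(1153)/1153, M = 0, N = 8*sqrt(1153)/1153.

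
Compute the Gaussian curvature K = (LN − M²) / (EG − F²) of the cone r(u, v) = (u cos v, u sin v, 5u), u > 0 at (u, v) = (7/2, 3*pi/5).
K = 0

Coefficients of the first fundamental form: E = 26, F = 0, G = u^2.
Coefficients of the second fundamental form: L = 0, M = 0, N = 5*sqrt(26)*u^2/(26*Abs(u)).
Assemble K = (LN − M²)/(EG − F²) = 0. At (u, v) = (7/2, 3*pi/5): K = 0.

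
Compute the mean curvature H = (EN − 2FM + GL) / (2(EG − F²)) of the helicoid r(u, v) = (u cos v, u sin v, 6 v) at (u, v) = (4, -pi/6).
H = 0

With E = 1, F = 0, G = u^2 + 36, L = 0, M = -6/sqrt(u^2 + 36), N = 0, assemble
  H = (EN − 2FM + GL) / (2(EG − F²)) = 0.
At (u, v) = (4, -pi/6): H = 0.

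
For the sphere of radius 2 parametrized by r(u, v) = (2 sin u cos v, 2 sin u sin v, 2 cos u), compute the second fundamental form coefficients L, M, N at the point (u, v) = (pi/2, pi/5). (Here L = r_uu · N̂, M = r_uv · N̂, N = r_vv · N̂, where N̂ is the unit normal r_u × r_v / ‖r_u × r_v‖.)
L = -2;  M = 0;  N = -2

Compute the unit normal N̂(u, v) = (sin(u)^2*cos(v)/Abs(sin(u)), sin(u)^2*sin(v)/Abs(sin(u)), sin(2*u)/(2*Abs(sin(u)))), and the second partials r_uu, r_uv, r_vv. Take dot products:
  L(u, v) = r_uu · N̂ = -2*sin(u)/Abs(sin(u)),
  M(u, v) = r_uv · N̂ = 0,
  N(u, v) = r_vv · N̂ = -2*sin(u)^3/Abs(sin(u)).
Evaluating at (u, v) = (pi/2, pi/5):
  L = -2, M = 0, N = -2.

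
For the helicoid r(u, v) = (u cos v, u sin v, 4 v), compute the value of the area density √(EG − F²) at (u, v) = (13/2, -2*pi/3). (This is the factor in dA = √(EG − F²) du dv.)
√(EG − F²)|_{(13/2, -2*pi/3)} = sqrt(233)/2

E = 1, F = 0, G = u^2 + 16, so EG − F² = u^2 + 16. Taking the positive square root: √(EG − F²) = sqrt(u^2 + 16). At (u, v) = (13/2, -2*pi/3): sqrt(233)/2.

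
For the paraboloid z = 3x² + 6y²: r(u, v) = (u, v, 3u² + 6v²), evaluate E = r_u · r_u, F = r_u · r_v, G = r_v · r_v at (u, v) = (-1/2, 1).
E = 10;  F = -36;  G = 145

Partials: r_u = (1, 0, 6*u), r_v = (0, 1, 12*v). As functions of (u, v):
  E = r_u · r_u = 36*u^2 + 1,
  F = r_u · r_v = 72*u*v,
  G = r_v · r_v = 144*v^2 + 1.
Evaluating at (u, v) = (-1/2, 1): E = 10, F = -36, G = 145.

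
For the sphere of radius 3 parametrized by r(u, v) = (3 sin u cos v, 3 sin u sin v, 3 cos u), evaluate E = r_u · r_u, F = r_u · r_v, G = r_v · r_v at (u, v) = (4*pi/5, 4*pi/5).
E = 9;  F = 0;  G = 45/8 - 9*sqrt(5)/8

Partials: r_u = (3*cos(u)*cos(v), 3*sin(v)*cos(u), -3*sin(u)), r_v = (-3*sin(u)*sin(v), 3*sin(u)*cos(v), 0). As functions of (u, v):
  E = r_u · r_u = 9,
  F = r_u · r_v = 0,
  G = r_v · r_v = 9*sin(u)^2.
Evaluating at (u, v) = (4*pi/5, 4*pi/5): E = 9, F = 0, G = 45/8 - 9*sqrt(5)/8.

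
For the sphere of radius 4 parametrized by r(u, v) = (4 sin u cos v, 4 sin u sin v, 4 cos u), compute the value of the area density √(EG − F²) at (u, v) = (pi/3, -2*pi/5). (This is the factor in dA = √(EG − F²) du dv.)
√(EG − F²)|_{(pi/3, -2*pi/5)} = 8*sqrt(3)

E = 16, F = 0, G = 16*sin(u)^2, so EG − F² = 256*sin(u)^2. Taking the positive square root: √(EG − F²) = 16*Abs(sin(u)). At (u, v) = (pi/3, -2*pi/5): 8*sqrt(3).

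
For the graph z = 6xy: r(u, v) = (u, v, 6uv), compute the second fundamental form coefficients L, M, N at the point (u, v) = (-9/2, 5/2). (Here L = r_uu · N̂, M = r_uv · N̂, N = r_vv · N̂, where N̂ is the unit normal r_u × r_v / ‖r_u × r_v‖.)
L = 0;  M = 6*sqrt(955)/955;  N = 0

Compute the unit normal N̂(u, v) = (-6*v/sqrt(36*u^2 + 36*v^2 + 1), -6*u/sqrt(36*u^2 + 36*v^2 + 1), 1/sqrt(36*u^2 + 36*v^2 + 1)), and the second partials r_uu, r_uv, r_vv. Take dot products:
  L(u, v) = r_uu · N̂ = 0,
  M(u, v) = r_uv · N̂ = 6/sqrt(36*u^2 + 36*v^2 + 1),
  N(u, v) = r_vv · N̂ = 0.
Evaluating at (u, v) = (-9/2, 5/2):
  L = 0, M = 6*sqrt(955)/955, N = 0.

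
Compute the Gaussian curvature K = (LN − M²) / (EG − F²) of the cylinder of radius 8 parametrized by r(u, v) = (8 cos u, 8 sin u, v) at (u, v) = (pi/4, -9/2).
K = 0

Coefficients of the first fundamental form: E = 64, F = 0, G = 1.
Coefficients of the second fundamental form: L = -8, M = 0, N = 0.
Assemble K = (LN − M²)/(EG − F²) = 0. At (u, v) = (pi/4, -9/2): K = 0.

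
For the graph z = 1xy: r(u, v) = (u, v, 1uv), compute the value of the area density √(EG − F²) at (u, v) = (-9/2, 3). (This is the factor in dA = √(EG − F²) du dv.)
√(EG − F²)|_{(-9/2, 3)} = 11/2

E = v^2 + 1, F = u*v, G = u^2 + 1, so EG − F² = u^2 + v^2 + 1. Taking the positive square root: √(EG − F²) = sqrt(u^2 + v^2 + 1). At (u, v) = (-9/2, 3): 11/2.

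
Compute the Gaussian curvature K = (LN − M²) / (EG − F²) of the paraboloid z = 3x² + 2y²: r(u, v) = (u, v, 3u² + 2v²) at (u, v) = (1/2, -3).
K = 6/5929

Coefficients of the first fundamental form: E = 36*u^2 + 1, F = 24*u*v, G = 16*v^2 + 1.
Coefficients of the second fundamental form: L = 6/sqrt(36*u^2 + 16*v^2 + 1), M = 0, N = 4/sqrt(36*u^2 + 16*v^2 + 1).
Assemble K = (LN − M²)/(EG − F²) = 24/(1296*u^4 + 1152*u^2*v^2 + 72*u^2 + 256*v^4 + 32*v^2 + 1). At (u, v) = (1/2, -3): K = 6/5929.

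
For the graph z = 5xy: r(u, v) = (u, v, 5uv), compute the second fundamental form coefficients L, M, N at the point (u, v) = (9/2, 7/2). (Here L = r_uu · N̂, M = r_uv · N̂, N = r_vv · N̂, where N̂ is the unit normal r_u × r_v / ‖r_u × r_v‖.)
L = 0;  M = 5*sqrt(3254)/1627;  N = 0

Compute the unit normal N̂(u, v) = (-5*v/sqrt(25*u^2 + 25*v^2 + 1), -5*u/sqrt(25*u^2 + 25*v^2 + 1), 1/sqrt(25*u^2 + 25*v^2 + 1)), and the second partials r_uu, r_uv, r_vv. Take dot products:
  L(u, v) = r_uu · N̂ = 0,
  M(u, v) = r_uv · N̂ = 5/sqrt(25*u^2 + 25*v^2 + 1),
  N(u, v) = r_vv · N̂ = 0.
Evaluating at (u, v) = (9/2, 7/2):
  L = 0, M = 5*sqrt(3254)/1627, N = 0.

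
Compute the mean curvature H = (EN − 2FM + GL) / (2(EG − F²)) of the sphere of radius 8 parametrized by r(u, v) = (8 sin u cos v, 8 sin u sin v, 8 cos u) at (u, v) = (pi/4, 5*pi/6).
H = -1/8

With E = 64, F = 0, G = 64*sin(u)^2, L = -8*sin(u)/Abs(sin(u)), M = 0, N = -8*sin(u)^3/Abs(sin(u)), assemble
  H = (EN − 2FM + GL) / (2(EG − F²)) = -sin(u)/(8*Abs(sin(u))).
At (u, v) = (pi/4, 5*pi/6): H = -1/8.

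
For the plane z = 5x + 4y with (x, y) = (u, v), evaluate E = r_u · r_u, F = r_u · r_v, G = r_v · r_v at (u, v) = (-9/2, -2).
E = 26;  F = 20;  G = 17

Partials: r_u = (1, 0, 5), r_v = (0, 1, 4). As functions of (u, v):
  E = r_u · r_u = 26,
  F = r_u · r_v = 20,
  G = r_v · r_v = 17.
Evaluating at (u, v) = (-9/2, -2): E = 26, F = 20, G = 17.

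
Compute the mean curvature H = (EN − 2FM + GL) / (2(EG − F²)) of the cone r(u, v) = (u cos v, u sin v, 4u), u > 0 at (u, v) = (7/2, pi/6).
H = 4*sqrt(17)/119

With E = 17, F = 0, G = u^2, L = 0, M = 0, N = 4*sqrt(17)*u^2/(17*Abs(u)), assemble
  H = (EN − 2FM + GL) / (2(EG − F²)) = 2*sqrt(17)/(17*Abs(u)).
At (u, v) = (7/2, pi/6): H = 4*sqrt(17)/119.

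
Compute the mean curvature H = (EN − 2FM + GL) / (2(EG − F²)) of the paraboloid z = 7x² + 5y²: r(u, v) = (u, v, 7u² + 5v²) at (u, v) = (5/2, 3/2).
H = 7712*sqrt(1451)/2105401

With E = 196*u^2 + 1, F = 140*u*v, G = 100*v^2 + 1, L = 14/sqrt(196*u^2 + 100*v^2 + 1), M = 0, N = 10/sqrt(196*u^2 + 100*v^2 + 1), assemble
  H = (EN − 2FM + GL) / (2(EG − F²)) = 4*(245*u^2 + 175*v^2 + 3)/(196*u^2 + 100*v^2 + 1)^(3/2).
At (u, v) = (5/2, 3/2): H = 7712*sqrt(1451)/2105401.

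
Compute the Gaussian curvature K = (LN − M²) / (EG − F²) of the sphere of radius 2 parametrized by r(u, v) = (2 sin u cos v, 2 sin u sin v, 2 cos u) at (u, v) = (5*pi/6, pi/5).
K = 1/4

Coefficients of the first fundamental form: E = 4, F = 0, G = 4*sin(u)^2.
Coefficients of the second fundamental form: L = -2*sin(u)/Abs(sin(u)), M = 0, N = -2*sin(u)^3/Abs(sin(u)).
Assemble K = (LN − M²)/(EG − F²) = 1/4. At (u, v) = (5*pi/6, pi/5): K = 1/4.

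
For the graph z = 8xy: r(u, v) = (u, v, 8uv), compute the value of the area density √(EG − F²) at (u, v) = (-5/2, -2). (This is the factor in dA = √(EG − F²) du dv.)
√(EG − F²)|_{(-5/2, -2)} = 3*sqrt(73)

E = 64*v^2 + 1, F = 64*u*v, G = 64*u^2 + 1, so EG − F² = 64*u^2 + 64*v^2 + 1. Taking the positive square root: √(EG − F²) = sqrt(64*u^2 + 64*v^2 + 1). At (u, v) = (-5/2, -2): 3*sqrt(73).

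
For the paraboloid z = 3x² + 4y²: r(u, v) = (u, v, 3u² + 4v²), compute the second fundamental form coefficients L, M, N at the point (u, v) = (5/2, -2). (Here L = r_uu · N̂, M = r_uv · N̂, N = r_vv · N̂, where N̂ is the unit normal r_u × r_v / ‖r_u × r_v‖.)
L = 3*sqrt(482)/241;  M = 0;  N = 4*sqrt(482)/241

Compute the unit normal N̂(u, v) = (-6*u/sqrt(36*u^2 + 64*v^2 + 1), -8*v/sqrt(36*u^2 + 64*v^2 + 1), 1/sqrt(36*u^2 + 64*v^2 + 1)), and the second partials r_uu, r_uv, r_vv. Take dot products:
  L(u, v) = r_uu · N̂ = 6/sqrt(36*u^2 + 64*v^2 + 1),
  M(u, v) = r_uv · N̂ = 0,
  N(u, v) = r_vv · N̂ = 8/sqrt(36*u^2 + 64*v^2 + 1).
Evaluating at (u, v) = (5/2, -2):
  L = 3*sqrt(482)/241, M = 0, N = 4*sqrt(482)/241.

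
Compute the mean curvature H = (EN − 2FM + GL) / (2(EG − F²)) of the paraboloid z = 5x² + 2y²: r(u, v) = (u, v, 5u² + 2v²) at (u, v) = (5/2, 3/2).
H = 1437*sqrt(662)/438244

With E = 100*u^2 + 1, F = 40*u*v, G = 16*v^2 + 1, L = 10/sqrt(100*u^2 + 16*v^2 + 1), M = 0, N = 4/sqrt(100*u^2 + 16*v^2 + 1), assemble
  H = (EN − 2FM + GL) / (2(EG − F²)) = (200*u^2 + 80*v^2 + 7)/(100*u^2 + 16*v^2 + 1)^(3/2).
At (u, v) = (5/2, 3/2): H = 1437*sqrt(662)/438244.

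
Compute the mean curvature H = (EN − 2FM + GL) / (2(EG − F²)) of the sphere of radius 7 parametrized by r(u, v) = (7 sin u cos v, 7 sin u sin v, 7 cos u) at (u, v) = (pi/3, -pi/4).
H = -1/7

With E = 49, F = 0, G = 49*sin(u)^2, L = -7*sin(u)/Abs(sin(u)), M = 0, N = -7*sin(u)^3/Abs(sin(u)), assemble
  H = (EN − 2FM + GL) / (2(EG − F²)) = -sin(u)/(7*Abs(sin(u))).
At (u, v) = (pi/3, -pi/4): H = -1/7.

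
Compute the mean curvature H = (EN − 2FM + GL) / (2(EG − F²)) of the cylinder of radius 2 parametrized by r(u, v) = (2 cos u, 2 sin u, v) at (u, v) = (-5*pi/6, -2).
H = -1/4

With E = 4, F = 0, G = 1, L = -2, M = 0, N = 0, assemble
  H = (EN − 2FM + GL) / (2(EG − F²)) = -1/4.
At (u, v) = (-5*pi/6, -2): H = -1/4.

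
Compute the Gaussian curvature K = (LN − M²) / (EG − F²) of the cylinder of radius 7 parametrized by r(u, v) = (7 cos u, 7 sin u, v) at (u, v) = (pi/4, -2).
K = 0

Coefficients of the first fundamental form: E = 49, F = 0, G = 1.
Coefficients of the second fundamental form: L = -7, M = 0, N = 0.
Assemble K = (LN − M²)/(EG − F²) = 0. At (u, v) = (pi/4, -2): K = 0.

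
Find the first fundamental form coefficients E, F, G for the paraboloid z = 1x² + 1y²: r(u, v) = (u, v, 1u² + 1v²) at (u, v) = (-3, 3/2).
E = 37;  F = -18;  G = 10

Partials: r_u = (1, 0, 2*u), r_v = (0, 1, 2*v). As functions of (u, v):
  E = r_u · r_u = 4*u^2 + 1,
  F = r_u · r_v = 4*u*v,
  G = r_v · r_v = 4*v^2 + 1.
Evaluating at (u, v) = (-3, 3/2): E = 37, F = -18, G = 10.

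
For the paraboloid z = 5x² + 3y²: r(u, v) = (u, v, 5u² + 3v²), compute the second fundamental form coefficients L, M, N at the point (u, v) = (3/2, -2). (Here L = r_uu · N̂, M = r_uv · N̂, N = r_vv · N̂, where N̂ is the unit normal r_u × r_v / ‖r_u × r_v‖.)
L = sqrt(370)/37;  M = 0;  N = 3*sqrt(370)/185

Compute the unit normal N̂(u, v) = (-10*u/sqrt(100*u^2 + 36*v^2 + 1), -6*v/sqrt(100*u^2 + 36*v^2 + 1), 1/sqrt(100*u^2 + 36*v^2 + 1)), and the second partials r_uu, r_uv, r_vv. Take dot products:
  L(u, v) = r_uu · N̂ = 10/sqrt(100*u^2 + 36*v^2 + 1),
  M(u, v) = r_uv · N̂ = 0,
  N(u, v) = r_vv · N̂ = 6/sqrt(100*u^2 + 36*v^2 + 1).
Evaluating at (u, v) = (3/2, -2):
  L = sqrt(370)/37, M = 0, N = 3*sqrt(370)/185.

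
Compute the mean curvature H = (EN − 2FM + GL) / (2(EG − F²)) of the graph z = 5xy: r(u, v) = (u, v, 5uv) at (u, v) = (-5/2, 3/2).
H = 1875*sqrt(854)/364658

With E = 25*v^2 + 1, F = 25*u*v, G = 25*u^2 + 1, L = 0, M = 5/sqrt(25*u^2 + 25*v^2 + 1), N = 0, assemble
  H = (EN − 2FM + GL) / (2(EG − F²)) = -125*u*v/(25*u^2 + 25*v^2 + 1)^(3/2).
At (u, v) = (-5/2, 3/2): H = 1875*sqrt(854)/364658.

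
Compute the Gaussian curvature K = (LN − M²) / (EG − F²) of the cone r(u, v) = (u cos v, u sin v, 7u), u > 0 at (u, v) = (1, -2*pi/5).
K = 0

Coefficients of the first fundamental form: E = 50, F = 0, G = u^2.
Coefficients of the second fundamental form: L = 0, M = 0, N = 7*sqrt(2)*u^2/(10*Abs(u)).
Assemble K = (LN − M²)/(EG − F²) = 0. At (u, v) = (1, -2*pi/5): K = 0.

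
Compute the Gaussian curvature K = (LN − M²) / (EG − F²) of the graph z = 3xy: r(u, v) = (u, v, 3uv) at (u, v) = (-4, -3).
K = -9/51076

Coefficients of the first fundamental form: E = 9*v^2 + 1, F = 9*u*v, G = 9*u^2 + 1.
Coefficients of the second fundamental form: L = 0, M = 3/sqrt(9*u^2 + 9*v^2 + 1), N = 0.
Assemble K = (LN − M²)/(EG − F²) = -9/(81*u^4 + 162*u^2*v^2 + 18*u^2 + 81*v^4 + 18*v^2 + 1). At (u, v) = (-4, -3): K = -9/51076.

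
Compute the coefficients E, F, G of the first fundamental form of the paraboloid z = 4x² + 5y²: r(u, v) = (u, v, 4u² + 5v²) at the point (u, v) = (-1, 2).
E = 65;  F = -160;  G = 401

Partials: r_u = (1, 0, 8*u), r_v = (0, 1, 10*v). As functions of (u, v):
  E = r_u · r_u = 64*u^2 + 1,
  F = r_u · r_v = 80*u*v,
  G = r_v · r_v = 100*v^2 + 1.
Evaluating at (u, v) = (-1, 2): E = 65, F = -160, G = 401.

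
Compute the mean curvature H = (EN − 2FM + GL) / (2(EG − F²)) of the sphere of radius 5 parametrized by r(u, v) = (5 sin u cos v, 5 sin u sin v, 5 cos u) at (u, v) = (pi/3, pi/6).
H = -1/5

With E = 25, F = 0, G = 25*sin(u)^2, L = -5*sin(u)/Abs(sin(u)), M = 0, N = -5*sin(u)^3/Abs(sin(u)), assemble
  H = (EN − 2FM + GL) / (2(EG − F²)) = -sin(u)/(5*Abs(sin(u))).
At (u, v) = (pi/3, pi/6): H = -1/5.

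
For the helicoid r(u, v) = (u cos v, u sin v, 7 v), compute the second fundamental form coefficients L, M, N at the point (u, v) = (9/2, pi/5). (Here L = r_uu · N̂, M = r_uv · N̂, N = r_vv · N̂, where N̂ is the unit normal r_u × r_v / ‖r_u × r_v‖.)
L = 0;  M = -14*sqrt(277)/277;  N = 0

Compute the unit normal N̂(u, v) = (7*sin(v)/sqrt(u^2 + 49), -7*cos(v)/sqrt(u^2 + 49), u/sqrt(u^2 + 49)), and the second partials r_uu, r_uv, r_vv. Take dot products:
  L(u, v) = r_uu · N̂ = 0,
  M(u, v) = r_uv · N̂ = -7/sqrt(u^2 + 49),
  N(u, v) = r_vv · N̂ = 0.
Evaluating at (u, v) = (9/2, pi/5):
  L = 0, M = -14*sqrt(277)/277, N = 0.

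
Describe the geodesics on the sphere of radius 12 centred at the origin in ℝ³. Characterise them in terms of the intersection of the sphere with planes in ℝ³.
Geodesics on the sphere of radius 12 are great circles — circles of radius 12 obtained as the intersection of the sphere with planes through the origin (the centre of the sphere).

A curve α(t) of nonzero constant speed on the sphere of radius 12 is a geodesic iff its acceleration α̈ is everywhere normal to the surface, i.e. parallel to the radial vector α(t). Then d/dt(α × α̇) = α̇ × α̇ + α × α̈ = 0, so α × α̇ is a constant vector n ≠ 0 and α(t) · n = 0 for all t: α lies in the plane through the origin with normal n. The intersection of that plane with the sphere is a circle of radius 12 (a great circle). Conversely, a great circle traversed at constant speed has centripetal acceleration pointing at the origin, hence normal to the sphere, so every great circle is a geodesic.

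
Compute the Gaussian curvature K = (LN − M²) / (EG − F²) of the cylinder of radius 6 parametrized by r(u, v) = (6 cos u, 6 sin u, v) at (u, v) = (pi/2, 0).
K = 0

Coefficients of the first fundamental form: E = 36, F = 0, G = 1.
Coefficients of the second fundamental form: L = -6, M = 0, N = 0.
Assemble K = (LN − M²)/(EG − F²) = 0. At (u, v) = (pi/2, 0): K = 0.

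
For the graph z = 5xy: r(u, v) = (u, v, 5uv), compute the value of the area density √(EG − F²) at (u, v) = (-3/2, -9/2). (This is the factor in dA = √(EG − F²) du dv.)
√(EG − F²)|_{(-3/2, -9/2)} = 7*sqrt(46)/2

E = 25*v^2 + 1, F = 25*u*v, G = 25*u^2 + 1, so EG − F² = 25*u^2 + 25*v^2 + 1. Taking the positive square root: √(EG − F²) = sqrt(25*u^2 + 25*v^2 + 1). At (u, v) = (-3/2, -9/2): 7*sqrt(46)/2.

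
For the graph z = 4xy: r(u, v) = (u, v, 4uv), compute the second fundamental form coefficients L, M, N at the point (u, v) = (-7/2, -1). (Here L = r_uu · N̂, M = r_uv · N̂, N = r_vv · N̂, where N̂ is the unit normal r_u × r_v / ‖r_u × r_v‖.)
L = 0;  M = 4*sqrt(213)/213;  N = 0

Compute the unit normal N̂(u, v) = (-4*v/sqrt(16*u^2 + 16*v^2 + 1), -4*u/sqrt(16*u^2 + 16*v^2 + 1), 1/sqrt(16*u^2 + 16*v^2 + 1)), and the second partials r_uu, r_uv, r_vv. Take dot products:
  L(u, v) = r_uu · N̂ = 0,
  M(u, v) = r_uv · N̂ = 4/sqrt(16*u^2 + 16*v^2 + 1),
  N(u, v) = r_vv · N̂ = 0.
Evaluating at (u, v) = (-7/2, -1):
  L = 0, M = 4*sqrt(213)/213, N = 0.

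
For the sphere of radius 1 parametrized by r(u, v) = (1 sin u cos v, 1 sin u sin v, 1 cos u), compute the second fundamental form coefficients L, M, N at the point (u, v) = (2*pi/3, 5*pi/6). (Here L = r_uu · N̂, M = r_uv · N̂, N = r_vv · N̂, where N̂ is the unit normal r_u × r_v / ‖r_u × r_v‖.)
L = -1;  M = 0;  N = -3/4

Compute the unit normal N̂(u, v) = (sin(u)^2*cos(v)/Abs(sin(u)), sin(u)^2*sin(v)/Abs(sin(u)), sin(2*u)/(2*Abs(sin(u)))), and the second partials r_uu, r_uv, r_vv. Take dot products:
  L(u, v) = r_uu · N̂ = -sin(u)/Abs(sin(u)),
  M(u, v) = r_uv · N̂ = 0,
  N(u, v) = r_vv · N̂ = -sin(u)^3/Abs(sin(u)).
Evaluating at (u, v) = (2*pi/3, 5*pi/6):
  L = -1, M = 0, N = -3/4.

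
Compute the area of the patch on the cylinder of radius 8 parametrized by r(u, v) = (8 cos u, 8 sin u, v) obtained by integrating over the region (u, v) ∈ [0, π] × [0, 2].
Area = 16*pi

Area = ∫∫ √(EG − F²) du dv with √(EG − F²) = 8. Integrating over [0, π] × [0, 2] gives 16*pi.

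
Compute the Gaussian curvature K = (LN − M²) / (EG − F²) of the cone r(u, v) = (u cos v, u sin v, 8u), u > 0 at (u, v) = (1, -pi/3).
K = 0

Coefficients of the first fundamental form: E = 65, F = 0, G = u^2.
Coefficients of the second fundamental form: L = 0, M = 0, N = 8*sqrt(65)*u^2/(65*Abs(u)).
Assemble K = (LN − M²)/(EG − F²) = 0. At (u, v) = (1, -pi/3): K = 0.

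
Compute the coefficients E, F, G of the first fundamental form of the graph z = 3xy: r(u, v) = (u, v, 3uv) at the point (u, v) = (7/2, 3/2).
E = 85/4;  F = 189/4;  G = 445/4

Partials: r_u = (1, 0, 3*v), r_v = (0, 1, 3*u). As functions of (u, v):
  E = r_u · r_u = 9*v^2 + 1,
  F = r_u · r_v = 9*u*v,
  G = r_v · r_v = 9*u^2 + 1.
Evaluating at (u, v) = (7/2, 3/2): E = 85/4, F = 189/4, G = 445/4.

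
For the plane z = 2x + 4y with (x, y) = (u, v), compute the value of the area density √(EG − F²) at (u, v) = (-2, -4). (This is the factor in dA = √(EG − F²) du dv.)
√(EG − F²)|_{(-2, -4)} = sqrt(21)

E = 5, F = 8, G = 17, so EG − F² = 21. Taking the positive square root: √(EG − F²) = sqrt(21). At (u, v) = (-2, -4): sqrt(21).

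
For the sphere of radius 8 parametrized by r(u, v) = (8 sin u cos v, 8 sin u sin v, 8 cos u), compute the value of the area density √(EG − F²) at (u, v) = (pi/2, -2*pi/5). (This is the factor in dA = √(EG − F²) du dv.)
√(EG − F²)|_{(pi/2, -2*pi/5)} = 64

E = 64, F = 0, G = 64*sin(u)^2, so EG − F² = 4096*sin(u)^2. Taking the positive square root: √(EG − F²) = 64*Abs(sin(u)). At (u, v) = (pi/2, -2*pi/5): 64.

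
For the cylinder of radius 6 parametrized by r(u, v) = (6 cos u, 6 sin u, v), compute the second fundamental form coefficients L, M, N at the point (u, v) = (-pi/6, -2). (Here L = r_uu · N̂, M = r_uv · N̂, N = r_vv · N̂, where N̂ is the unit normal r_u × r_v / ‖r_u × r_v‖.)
L = -6;  M = 0;  N = 0

Compute the unit normal N̂(u, v) = (cos(u), sin(u), 0), and the second partials r_uu, r_uv, r_vv. Take dot products:
  L(u, v) = r_uu · N̂ = -6,
  M(u, v) = r_uv · N̂ = 0,
  N(u, v) = r_vv · N̂ = 0.
Evaluating at (u, v) = (-pi/6, -2):
  L = -6, M = 0, N = 0.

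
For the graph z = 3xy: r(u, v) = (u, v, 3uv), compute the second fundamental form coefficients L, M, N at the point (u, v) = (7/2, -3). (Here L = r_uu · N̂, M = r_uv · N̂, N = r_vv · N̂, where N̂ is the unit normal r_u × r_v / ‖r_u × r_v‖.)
L = 0;  M = 6*sqrt(769)/769;  N = 0

Compute the unit normal N̂(u, v) = (-3*v/sqrt(9*u^2 + 9*v^2 + 1), -3*u/sqrt(9*u^2 + 9*v^2 + 1), 1/sqrt(9*u^2 + 9*v^2 + 1)), and the second partials r_uu, r_uv, r_vv. Take dot products:
  L(u, v) = r_uu · N̂ = 0,
  M(u, v) = r_uv · N̂ = 3/sqrt(9*u^2 + 9*v^2 + 1),
  N(u, v) = r_vv · N̂ = 0.
Evaluating at (u, v) = (7/2, -3):
  L = 0, M = 6*sqrt(769)/769, N = 0.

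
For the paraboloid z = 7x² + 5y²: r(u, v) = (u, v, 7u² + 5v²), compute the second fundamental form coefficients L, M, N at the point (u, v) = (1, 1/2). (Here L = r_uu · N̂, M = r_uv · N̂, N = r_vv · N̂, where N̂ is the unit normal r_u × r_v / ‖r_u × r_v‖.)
L = 7*sqrt(222)/111;  M = 0;  N = 5*sqrt(222)/111

Compute the unit normal N̂(u, v) = (-14*u/sqrt(196*u^2 + 100*v^2 + 1), -10*v/sqrt(196*u^2 + 100*v^2 + 1), 1/sqrt(196*u^2 + 100*v^2 + 1)), and the second partials r_uu, r_uv, r_vv. Take dot products:
  L(u, v) = r_uu · N̂ = 14/sqrt(196*u^2 + 100*v^2 + 1),
  M(u, v) = r_uv · N̂ = 0,
  N(u, v) = r_vv · N̂ = 10/sqrt(196*u^2 + 100*v^2 + 1).
Evaluating at (u, v) = (1, 1/2):
  L = 7*sqrt(222)/111, M = 0, N = 5*sqrt(222)/111.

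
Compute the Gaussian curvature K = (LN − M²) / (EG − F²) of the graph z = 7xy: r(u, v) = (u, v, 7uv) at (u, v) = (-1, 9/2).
K = -784/17380561

Coefficients of the first fundamental form: E = 49*v^2 + 1, F = 49*u*v, G = 49*u^2 + 1.
Coefficients of the second fundamental form: L = 0, M = 7/sqrt(49*u^2 + 49*v^2 + 1), N = 0.
Assemble K = (LN − M²)/(EG − F²) = -49/(2401*u^4 + 4802*u^2*v^2 + 98*u^2 + 2401*v^4 + 98*v^2 + 1). At (u, v) = (-1, 9/2): K = -784/17380561.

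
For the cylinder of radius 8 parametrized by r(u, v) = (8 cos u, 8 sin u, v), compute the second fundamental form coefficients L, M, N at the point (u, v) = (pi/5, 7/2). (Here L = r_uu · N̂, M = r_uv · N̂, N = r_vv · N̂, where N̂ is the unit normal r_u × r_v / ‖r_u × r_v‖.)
L = -8;  M = 0;  N = 0

Compute the unit normal N̂(u, v) = (cos(u), sin(u), 0), and the second partials r_uu, r_uv, r_vv. Take dot products:
  L(u, v) = r_uu · N̂ = -8,
  M(u, v) = r_uv · N̂ = 0,
  N(u, v) = r_vv · N̂ = 0.
Evaluating at (u, v) = (pi/5, 7/2):
  L = -8, M = 0, N = 0.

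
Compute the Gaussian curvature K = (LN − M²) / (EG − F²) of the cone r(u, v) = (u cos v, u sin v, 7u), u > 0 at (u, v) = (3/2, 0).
K = 0

Coefficients of the first fundamental form: E = 50, F = 0, G = u^2.
Coefficients of the second fundamental form: L = 0, M = 0, N = 7*sqrt(2)*u^2/(10*Abs(u)).
Assemble K = (LN − M²)/(EG − F²) = 0. At (u, v) = (3/2, 0): K = 0.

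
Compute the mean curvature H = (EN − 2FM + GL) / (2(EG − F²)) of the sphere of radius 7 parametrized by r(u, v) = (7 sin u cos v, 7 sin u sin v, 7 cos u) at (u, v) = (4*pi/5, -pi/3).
H = -1/7

With E = 49, F = 0, G = 49*sin(u)^2, L = -7*sin(u)/Abs(sin(u)), M = 0, N = -7*sin(u)^3/Abs(sin(u)), assemble
  H = (EN − 2FM + GL) / (2(EG − F²)) = -sin(u)/(7*Abs(sin(u))).
At (u, v) = (4*pi/5, -pi/3): H = -1/7.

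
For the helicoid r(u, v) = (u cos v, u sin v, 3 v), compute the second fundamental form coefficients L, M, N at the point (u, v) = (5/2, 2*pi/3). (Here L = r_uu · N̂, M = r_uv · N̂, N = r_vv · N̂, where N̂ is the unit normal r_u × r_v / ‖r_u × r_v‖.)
L = 0;  M = -6*sqrt(61)/61;  N = 0

Compute the unit normal N̂(u, v) = (3*sin(v)/sqrt(u^2 + 9), -3*cos(v)/sqrt(u^2 + 9), u/sqrt(u^2 + 9)), and the second partials r_uu, r_uv, r_vv. Take dot products:
  L(u, v) = r_uu · N̂ = 0,
  M(u, v) = r_uv · N̂ = -3/sqrt(u^2 + 9),
  N(u, v) = r_vv · N̂ = 0.
Evaluating at (u, v) = (5/2, 2*pi/3):
  L = 0, M = -6*sqrt(61)/61, N = 0.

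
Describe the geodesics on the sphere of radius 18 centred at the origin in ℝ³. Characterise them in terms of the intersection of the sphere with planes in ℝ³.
Geodesics on the sphere of radius 18 are great circles — circles of radius 18 obtained as the intersection of the sphere with planes through the origin (the centre of the sphere).

A curve α(t) of nonzero constant speed on the sphere of radius 18 is a geodesic iff its acceleration α̈ is everywhere normal to the surface, i.e. parallel to the radial vector α(t). Then d/dt(α × α̇) = α̇ × α̇ + α × α̈ = 0, so α × α̇ is a constant vector n ≠ 0 and α(t) · n = 0 for all t: α lies in the plane through the origin with normal n. The intersection of that plane with the sphere is a circle of radius 18 (a great circle). Conversely, a great circle traversed at constant speed has centripetal acceleration pointing at the origin, hence normal to the sphere, so every great circle is a geodesic.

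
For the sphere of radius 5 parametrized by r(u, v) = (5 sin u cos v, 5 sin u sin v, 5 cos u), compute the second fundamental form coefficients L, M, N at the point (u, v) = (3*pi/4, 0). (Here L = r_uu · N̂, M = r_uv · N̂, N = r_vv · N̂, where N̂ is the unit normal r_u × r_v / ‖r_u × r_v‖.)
L = -5;  M = 0;  N = -5/2

Compute the unit normal N̂(u, v) = (sin(u)^2*cos(v)/Abs(sin(u)), sin(u)^2*sin(v)/Abs(sin(u)), sin(2*u)/(2*Abs(sin(u)))), and the second partials r_uu, r_uv, r_vv. Take dot products:
  L(u, v) = r_uu · N̂ = -5*sin(u)/Abs(sin(u)),
  M(u, v) = r_uv · N̂ = 0,
  N(u, v) = r_vv · N̂ = -5*sin(u)^3/Abs(sin(u)).
Evaluating at (u, v) = (3*pi/4, 0):
  L = -5, M = 0, N = -5/2.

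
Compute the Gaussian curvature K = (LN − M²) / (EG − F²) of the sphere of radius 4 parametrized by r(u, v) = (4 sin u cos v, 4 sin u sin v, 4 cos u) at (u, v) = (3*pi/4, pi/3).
K = 1/16

Coefficients of the first fundamental form: E = 16, F = 0, G = 16*sin(u)^2.
Coefficients of the second fundamental form: L = -4*sin(u)/Abs(sin(u)), M = 0, N = -4*sin(u)^3/Abs(sin(u)).
Assemble K = (LN − M²)/(EG − F²) = 1/16. At (u, v) = (3*pi/4, pi/3): K = 1/16.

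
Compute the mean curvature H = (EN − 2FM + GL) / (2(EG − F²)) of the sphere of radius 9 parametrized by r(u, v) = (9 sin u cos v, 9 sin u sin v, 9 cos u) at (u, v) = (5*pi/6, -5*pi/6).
H = -1/9

With E = 81, F = 0, G = 81*sin(u)^2, L = -9*sin(u)/Abs(sin(u)), M = 0, N = -9*sin(u)^3/Abs(sin(u)), assemble
  H = (EN − 2FM + GL) / (2(EG − F²)) = -sin(u)/(9*Abs(sin(u))).
At (u, v) = (5*pi/6, -5*pi/6): H = -1/9.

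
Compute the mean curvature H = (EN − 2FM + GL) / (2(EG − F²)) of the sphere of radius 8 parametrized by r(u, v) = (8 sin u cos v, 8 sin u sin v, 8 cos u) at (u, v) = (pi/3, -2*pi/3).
H = -1/8

With E = 64, F = 0, G = 64*sin(u)^2, L = -8*sin(u)/Abs(sin(u)), M = 0, N = -8*sin(u)^3/Abs(sin(u)), assemble
  H = (EN − 2FM + GL) / (2(EG − F²)) = -sin(u)/(8*Abs(sin(u))).
At (u, v) = (pi/3, -2*pi/3): H = -1/8.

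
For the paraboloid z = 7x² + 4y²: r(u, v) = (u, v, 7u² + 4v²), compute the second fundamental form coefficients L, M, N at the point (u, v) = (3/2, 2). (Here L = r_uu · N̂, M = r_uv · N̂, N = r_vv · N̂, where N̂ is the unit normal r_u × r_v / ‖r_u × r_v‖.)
L = 7*sqrt(698)/349;  M = 0;  N = 4*sqrt(698)/349

Compute the unit normal N̂(u, v) = (-14*u/sqrt(196*u^2 + 64*v^2 + 1), -8*v/sqrt(196*u^2 + 64*v^2 + 1), 1/sqrt(196*u^2 + 64*v^2 + 1)), and the second partials r_uu, r_uv, r_vv. Take dot products:
  L(u, v) = r_uu · N̂ = 14/sqrt(196*u^2 + 64*v^2 + 1),
  M(u, v) = r_uv · N̂ = 0,
  N(u, v) = r_vv · N̂ = 8/sqrt(196*u^2 + 64*v^2 + 1).
Evaluating at (u, v) = (3/2, 2):
  L = 7*sqrt(698)/349, M = 0, N = 4*sqrt(698)/349.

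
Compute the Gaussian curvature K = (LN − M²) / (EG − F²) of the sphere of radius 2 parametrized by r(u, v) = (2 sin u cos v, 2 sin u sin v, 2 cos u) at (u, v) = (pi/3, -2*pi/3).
K = 1/4

Coefficients of the first fundamental form: E = 4, F = 0, G = 4*sin(u)^2.
Coefficients of the second fundamental form: L = -2*sin(u)/Abs(sin(u)), M = 0, N = -2*sin(u)^3/Abs(sin(u)).
Assemble K = (LN − M²)/(EG − F²) = 1/4. At (u, v) = (pi/3, -2*pi/3): K = 1/4.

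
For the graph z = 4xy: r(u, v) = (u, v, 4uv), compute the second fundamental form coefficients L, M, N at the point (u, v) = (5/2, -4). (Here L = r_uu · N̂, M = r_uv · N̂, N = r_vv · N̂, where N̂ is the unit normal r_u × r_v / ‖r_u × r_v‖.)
L = 0;  M = 4*sqrt(357)/357;  N = 0

Compute the unit normal N̂(u, v) = (-4*v/sqrt(16*u^2 + 16*v^2 + 1), -4*u/sqrt(16*u^2 + 16*v^2 + 1), 1/sqrt(16*u^2 + 16*v^2 + 1)), and the second partials r_uu, r_uv, r_vv. Take dot products:
  L(u, v) = r_uu · N̂ = 0,
  M(u, v) = r_uv · N̂ = 4/sqrt(16*u^2 + 16*v^2 + 1),
  N(u, v) = r_vv · N̂ = 0.
Evaluating at (u, v) = (5/2, -4):
  L = 0, M = 4*sqrt(357)/357, N = 0.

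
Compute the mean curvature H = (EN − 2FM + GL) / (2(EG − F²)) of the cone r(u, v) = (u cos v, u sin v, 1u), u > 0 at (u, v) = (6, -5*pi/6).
H = sqrt(2)/24

With E = 2, F = 0, G = u^2, L = 0, M = 0, N = sqrt(2)*u^2/(2*Abs(u)), assemble
  H = (EN − 2FM + GL) / (2(EG − F²)) = sqrt(2)/(4*Abs(u)).
At (u, v) = (6, -5*pi/6): H = sqrt(2)/24.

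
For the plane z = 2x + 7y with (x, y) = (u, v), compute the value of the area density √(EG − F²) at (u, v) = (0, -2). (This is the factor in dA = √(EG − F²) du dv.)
√(EG − F²)|_{(0, -2)} = 3*sqrt(6)

E = 5, F = 14, G = 50, so EG − F² = 54. Taking the positive square root: √(EG − F²) = 3*sqrt(6). At (u, v) = (0, -2): 3*sqrt(6).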